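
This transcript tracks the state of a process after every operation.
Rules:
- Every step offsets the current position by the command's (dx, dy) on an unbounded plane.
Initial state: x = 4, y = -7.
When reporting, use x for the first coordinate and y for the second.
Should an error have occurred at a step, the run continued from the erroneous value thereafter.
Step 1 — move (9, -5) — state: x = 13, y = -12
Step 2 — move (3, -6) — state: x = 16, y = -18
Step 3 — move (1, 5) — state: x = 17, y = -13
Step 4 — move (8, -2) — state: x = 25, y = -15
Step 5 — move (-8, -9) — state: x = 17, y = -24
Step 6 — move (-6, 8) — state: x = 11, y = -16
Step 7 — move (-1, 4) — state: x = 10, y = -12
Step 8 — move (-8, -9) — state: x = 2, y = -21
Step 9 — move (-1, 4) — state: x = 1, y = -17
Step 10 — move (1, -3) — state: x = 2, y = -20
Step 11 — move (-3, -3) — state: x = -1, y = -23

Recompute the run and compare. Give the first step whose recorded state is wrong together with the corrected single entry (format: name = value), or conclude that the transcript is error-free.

Step 1: x = 4 + (9) = 13, y = -7 + (-5) = -12 — consistent with the transcript.
Step 2: x = 13 + (3) = 16, y = -12 + (-6) = -18 — confirmed correct.
Step 3: x = 16 + (1) = 17, y = -18 + (5) = -13 — verified.
Step 4: x = 17 + (8) = 25, y = -13 + (-2) = -15 — checks out.
Step 5: x = 25 + (-8) = 17, y = -15 + (-9) = -24 — no discrepancy.
Step 6: x = 17 + (-6) = 11, y = -24 + (8) = -16 — verified.
Step 7: x = 11 + (-1) = 10, y = -16 + (4) = -12 — consistent with the transcript.
Step 8: x = 10 + (-8) = 2, y = -12 + (-9) = -21 — consistent with the transcript.
Step 9: x = 2 + (-1) = 1, y = -21 + (4) = -17 — same as recorded.
Step 10: x = 1 + (1) = 2, y = -17 + (-3) = -20 — checks out.
Step 11: x = 2 + (-3) = -1, y = -20 + (-3) = -23 — no discrepancy.
Nothing is out of place; the run is error-free.

no error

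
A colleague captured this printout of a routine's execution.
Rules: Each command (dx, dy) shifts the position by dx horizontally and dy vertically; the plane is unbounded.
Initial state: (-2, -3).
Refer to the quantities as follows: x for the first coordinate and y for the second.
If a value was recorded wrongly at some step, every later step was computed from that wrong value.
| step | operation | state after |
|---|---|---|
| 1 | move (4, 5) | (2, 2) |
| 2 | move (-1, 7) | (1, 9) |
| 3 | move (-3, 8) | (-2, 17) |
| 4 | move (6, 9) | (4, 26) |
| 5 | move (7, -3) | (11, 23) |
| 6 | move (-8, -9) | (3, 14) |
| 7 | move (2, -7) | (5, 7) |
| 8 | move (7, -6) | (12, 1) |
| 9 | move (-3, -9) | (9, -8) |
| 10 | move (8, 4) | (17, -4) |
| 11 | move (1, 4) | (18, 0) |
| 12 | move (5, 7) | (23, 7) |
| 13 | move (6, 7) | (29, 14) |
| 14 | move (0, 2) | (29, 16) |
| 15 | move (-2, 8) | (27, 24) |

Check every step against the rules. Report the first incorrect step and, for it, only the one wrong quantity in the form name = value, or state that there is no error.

no error

Recomputing the run from the initial state:
step 1: x = 2, y = 2
step 2: x = 1, y = 9
step 3: x = -2, y = 17
step 4: x = 4, y = 26
step 5: x = 11, y = 23
step 6: x = 3, y = 14
step 7: x = 5, y = 7
step 8: x = 12, y = 1
step 9: x = 9, y = -8
step 10: x = 17, y = -4
step 11: x = 18, y = 0
step 12: x = 23, y = 7
step 13: x = 29, y = 14
step 14: x = 29, y = 16
step 15: x = 27, y = 24
This matches the printout at every step.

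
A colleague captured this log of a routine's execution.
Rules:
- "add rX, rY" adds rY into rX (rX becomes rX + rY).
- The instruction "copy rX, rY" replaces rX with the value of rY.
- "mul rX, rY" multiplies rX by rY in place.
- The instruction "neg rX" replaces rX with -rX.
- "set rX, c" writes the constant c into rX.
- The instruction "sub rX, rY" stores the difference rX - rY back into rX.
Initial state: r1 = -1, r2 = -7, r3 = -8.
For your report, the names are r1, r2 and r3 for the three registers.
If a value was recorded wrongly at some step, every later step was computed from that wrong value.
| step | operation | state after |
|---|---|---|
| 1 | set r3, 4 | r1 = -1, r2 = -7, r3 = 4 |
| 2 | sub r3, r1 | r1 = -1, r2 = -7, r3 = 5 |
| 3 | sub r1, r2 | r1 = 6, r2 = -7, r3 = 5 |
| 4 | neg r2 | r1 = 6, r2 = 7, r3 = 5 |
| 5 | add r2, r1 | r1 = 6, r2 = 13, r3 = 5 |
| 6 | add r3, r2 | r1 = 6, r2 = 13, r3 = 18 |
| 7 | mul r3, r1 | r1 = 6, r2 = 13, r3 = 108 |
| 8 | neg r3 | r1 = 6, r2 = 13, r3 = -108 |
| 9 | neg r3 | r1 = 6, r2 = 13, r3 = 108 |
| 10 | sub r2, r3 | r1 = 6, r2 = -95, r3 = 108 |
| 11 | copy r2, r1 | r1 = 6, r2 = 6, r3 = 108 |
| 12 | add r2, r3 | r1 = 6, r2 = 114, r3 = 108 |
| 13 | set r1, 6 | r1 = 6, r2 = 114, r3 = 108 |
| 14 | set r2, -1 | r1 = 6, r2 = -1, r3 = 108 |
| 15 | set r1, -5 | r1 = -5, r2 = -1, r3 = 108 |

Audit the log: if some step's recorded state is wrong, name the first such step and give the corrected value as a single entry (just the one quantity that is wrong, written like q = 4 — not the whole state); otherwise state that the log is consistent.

1. r3 = 4 (no discrepancy)
2. r3 = 4 - -1 = 5 (checks out)
3. r1 = -1 - -7 = 6 (agrees with the log)
4. r2 = -(-7) = 7 (consistent with the log)
5. r2 = 7 + 6 = 13 (checks out)
6. r3 = 5 + 13 = 18 (same as recorded)
7. r3 = 18 * 6 = 108 (verified)
8. r3 = -(108) = -108 (matches)
9. r3 = -(-108) = 108 (no discrepancy)
10. r2 = 13 - 108 = -95 (agrees with the log)
11. r2 = 6 (exactly as logged)
12. r2 = 6 + 108 = 114 (no discrepancy)
13. r1 = 6 (no discrepancy)
14. r2 = -1 (checks out)
15. r1 = -5 (verified)
Nothing is out of place; the run is error-free.

no error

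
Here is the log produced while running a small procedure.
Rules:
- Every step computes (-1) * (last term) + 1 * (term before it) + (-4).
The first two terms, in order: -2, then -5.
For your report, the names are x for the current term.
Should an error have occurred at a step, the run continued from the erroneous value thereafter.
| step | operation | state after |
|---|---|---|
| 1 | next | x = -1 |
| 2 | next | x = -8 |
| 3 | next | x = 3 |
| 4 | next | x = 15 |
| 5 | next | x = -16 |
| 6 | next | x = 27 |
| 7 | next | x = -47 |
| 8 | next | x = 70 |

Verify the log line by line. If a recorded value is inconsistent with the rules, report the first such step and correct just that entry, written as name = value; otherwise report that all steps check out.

step 1: x = -1*(-5) + (1)*(-2) + (-4) = -1 -> agrees with the log
step 2: x = -1*(-1) + (1)*(-5) + (-4) = -8 -> same as recorded
step 3: x = -1*(-8) + (1)*(-1) + (-4) = 3 -> confirmed correct
step 4: x = -1*(3) + (1)*(-8) + (-4) = -15 -> this is not what the log shows
Step 4 is the first one off; corrected, x = -15.

step 4, x = -15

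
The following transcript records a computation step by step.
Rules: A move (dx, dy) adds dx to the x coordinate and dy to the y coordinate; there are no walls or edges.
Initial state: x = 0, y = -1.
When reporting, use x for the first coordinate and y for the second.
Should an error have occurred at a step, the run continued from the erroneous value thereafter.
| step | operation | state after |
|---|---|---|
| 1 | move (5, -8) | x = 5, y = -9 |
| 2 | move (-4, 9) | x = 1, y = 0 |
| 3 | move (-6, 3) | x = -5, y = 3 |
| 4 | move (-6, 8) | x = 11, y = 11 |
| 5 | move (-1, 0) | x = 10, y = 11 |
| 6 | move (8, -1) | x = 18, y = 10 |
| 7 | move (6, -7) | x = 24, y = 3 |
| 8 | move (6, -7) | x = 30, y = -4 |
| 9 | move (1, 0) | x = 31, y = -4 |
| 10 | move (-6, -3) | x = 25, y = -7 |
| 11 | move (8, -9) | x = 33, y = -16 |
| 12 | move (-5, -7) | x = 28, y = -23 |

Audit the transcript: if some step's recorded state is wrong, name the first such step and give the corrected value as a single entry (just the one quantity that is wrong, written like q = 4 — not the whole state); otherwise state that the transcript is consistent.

1. x = 0 + (5) = 5, y = -1 + (-8) = -9 (consistent with the transcript)
2. x = 5 + (-4) = 1, y = -9 + (9) = 0 (verified)
3. x = 1 + (-6) = -5, y = 0 + (3) = 3 (consistent with the transcript)
4. x = -5 + (-6) = -11, y = 3 + (8) = 11 (first mismatch against the transcript)
First deviation found at step 4; the corrected entry is x = -11.

step 4, x = -11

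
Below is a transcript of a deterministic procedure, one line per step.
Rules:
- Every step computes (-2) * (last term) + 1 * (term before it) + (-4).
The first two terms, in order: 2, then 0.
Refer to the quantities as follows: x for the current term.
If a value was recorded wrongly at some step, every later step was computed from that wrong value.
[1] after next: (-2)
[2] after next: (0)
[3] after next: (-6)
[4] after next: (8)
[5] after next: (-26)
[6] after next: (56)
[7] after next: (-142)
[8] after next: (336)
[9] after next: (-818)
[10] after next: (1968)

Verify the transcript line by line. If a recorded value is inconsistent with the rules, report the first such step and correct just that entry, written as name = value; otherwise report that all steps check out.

no error

step 1: x = -2*(0) + (1)*(2) + (-4) = -2 -> verified
step 2: x = -2*(-2) + (1)*(0) + (-4) = 0 -> agrees with the transcript
step 3: x = -2*(0) + (1)*(-2) + (-4) = -6 -> checks out
step 4: x = -2*(-6) + (1)*(0) + (-4) = 8 -> checks out
step 5: x = -2*(8) + (1)*(-6) + (-4) = -26 -> matches
step 6: x = -2*(-26) + (1)*(8) + (-4) = 56 -> checks out
step 7: x = -2*(56) + (1)*(-26) + (-4) = -142 -> matches
step 8: x = -2*(-142) + (1)*(56) + (-4) = 336 -> verified
step 9: x = -2*(336) + (1)*(-142) + (-4) = -818 -> no discrepancy
step 10: x = -2*(-818) + (1)*(336) + (-4) = 1968 -> exactly as logged
Every step is consistent.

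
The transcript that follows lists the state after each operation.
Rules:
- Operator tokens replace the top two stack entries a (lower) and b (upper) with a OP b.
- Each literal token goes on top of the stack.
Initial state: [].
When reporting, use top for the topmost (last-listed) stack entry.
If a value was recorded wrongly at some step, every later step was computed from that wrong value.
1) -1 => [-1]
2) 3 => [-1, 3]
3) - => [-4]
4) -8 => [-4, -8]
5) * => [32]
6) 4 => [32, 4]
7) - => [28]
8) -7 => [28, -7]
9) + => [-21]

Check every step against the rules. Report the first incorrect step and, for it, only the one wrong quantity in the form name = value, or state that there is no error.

step 9, top = 21

Step 1: push -1: top = -1 — verified.
Step 2: push 3: top = 3 — same as recorded.
Step 3: -1 - 3 = -4 — agrees with the transcript.
Step 4: push -8: top = -8 — checks out.
Step 5: -4 * -8 = 32 — consistent with the transcript.
Step 6: push 4: top = 4 — exactly as logged.
Step 7: 32 - 4 = 28 — agrees with the transcript.
Step 8: push -7: top = -7 — same as recorded.
Step 9: 28 + -7 = 21 — first mismatch against the transcript.
Conclusion: step 9 carries the first error; the entry should be top = 21.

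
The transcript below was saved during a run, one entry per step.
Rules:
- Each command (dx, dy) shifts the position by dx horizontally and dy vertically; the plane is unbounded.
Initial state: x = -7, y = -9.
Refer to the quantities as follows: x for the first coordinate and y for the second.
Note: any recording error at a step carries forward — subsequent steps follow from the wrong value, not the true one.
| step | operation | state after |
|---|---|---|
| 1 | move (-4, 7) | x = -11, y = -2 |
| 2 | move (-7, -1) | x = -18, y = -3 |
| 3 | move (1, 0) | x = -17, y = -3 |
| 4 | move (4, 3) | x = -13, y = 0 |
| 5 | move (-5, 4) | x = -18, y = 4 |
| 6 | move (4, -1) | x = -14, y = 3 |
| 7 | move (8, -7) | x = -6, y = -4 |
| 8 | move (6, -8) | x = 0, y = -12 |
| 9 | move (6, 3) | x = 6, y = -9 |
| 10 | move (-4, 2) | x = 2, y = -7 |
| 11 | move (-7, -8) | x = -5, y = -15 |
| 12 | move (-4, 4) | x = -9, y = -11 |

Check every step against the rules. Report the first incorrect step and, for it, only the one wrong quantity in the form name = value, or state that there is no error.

no error

step 1: x = -7 + (-4) = -11, y = -9 + (7) = -2 -> verified
step 2: x = -11 + (-7) = -18, y = -2 + (-1) = -3 -> same as recorded
step 3: x = -18 + (1) = -17, y = -3 + (0) = -3 -> no discrepancy
step 4: x = -17 + (4) = -13, y = -3 + (3) = 0 -> verified
step 5: x = -13 + (-5) = -18, y = 0 + (4) = 4 -> same as recorded
step 6: x = -18 + (4) = -14, y = 4 + (-1) = 3 -> confirmed correct
step 7: x = -14 + (8) = -6, y = 3 + (-7) = -4 -> confirmed correct
step 8: x = -6 + (6) = 0, y = -4 + (-8) = -12 -> checks out
step 9: x = 0 + (6) = 6, y = -12 + (3) = -9 -> in agreement
step 10: x = 6 + (-4) = 2, y = -9 + (2) = -7 -> same as recorded
step 11: x = 2 + (-7) = -5, y = -7 + (-8) = -15 -> agrees with the transcript
step 12: x = -5 + (-4) = -9, y = -15 + (4) = -11 -> no discrepancy
Every step is consistent.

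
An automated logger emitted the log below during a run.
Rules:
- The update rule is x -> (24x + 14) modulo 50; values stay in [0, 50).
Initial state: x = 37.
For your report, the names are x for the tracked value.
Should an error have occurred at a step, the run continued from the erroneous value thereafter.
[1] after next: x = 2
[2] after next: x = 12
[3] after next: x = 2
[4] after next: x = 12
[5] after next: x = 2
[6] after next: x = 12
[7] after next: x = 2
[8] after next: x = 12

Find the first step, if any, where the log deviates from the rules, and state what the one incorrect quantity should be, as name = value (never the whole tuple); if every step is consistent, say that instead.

no error

Step 1: x = (24*37 + 14) mod 50 = 2 — verified.
Step 2: x = (24*2 + 14) mod 50 = 12 — checks out.
Step 3: x = (24*12 + 14) mod 50 = 2 — same as recorded.
Step 4: x = (24*2 + 14) mod 50 = 12 — exactly as logged.
Step 5: x = (24*12 + 14) mod 50 = 2 — checks out.
Step 6: x = (24*2 + 14) mod 50 = 12 — in agreement.
Step 7: x = (24*12 + 14) mod 50 = 2 — consistent with the log.
Step 8: x = (24*2 + 14) mod 50 = 12 — matches.
All steps check out; nothing to correct.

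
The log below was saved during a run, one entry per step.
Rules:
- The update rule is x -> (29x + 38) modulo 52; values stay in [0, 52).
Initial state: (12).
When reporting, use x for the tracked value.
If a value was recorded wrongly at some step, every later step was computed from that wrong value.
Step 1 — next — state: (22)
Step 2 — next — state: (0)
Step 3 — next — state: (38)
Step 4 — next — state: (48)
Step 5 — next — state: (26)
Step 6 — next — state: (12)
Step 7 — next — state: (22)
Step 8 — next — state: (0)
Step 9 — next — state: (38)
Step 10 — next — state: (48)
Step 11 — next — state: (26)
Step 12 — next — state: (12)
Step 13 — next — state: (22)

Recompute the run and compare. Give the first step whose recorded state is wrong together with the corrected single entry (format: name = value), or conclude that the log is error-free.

Step 1: x = (29*12 + 38) mod 52 = 22 — consistent with the log.
Step 2: x = (29*22 + 38) mod 52 = 0 — confirmed correct.
Step 3: x = (29*0 + 38) mod 52 = 38 — same as recorded.
Step 4: x = (29*38 + 38) mod 52 = 48 — consistent with the log.
Step 5: x = (29*48 + 38) mod 52 = 26 — verified.
Step 6: x = (29*26 + 38) mod 52 = 12 — same as recorded.
Step 7: x = (29*12 + 38) mod 52 = 22 — checks out.
Step 8: x = (29*22 + 38) mod 52 = 0 — consistent with the log.
Step 9: x = (29*0 + 38) mod 52 = 38 — checks out.
Step 10: x = (29*38 + 38) mod 52 = 48 — agrees with the log.
Step 11: x = (29*48 + 38) mod 52 = 26 — verified.
Step 12: x = (29*26 + 38) mod 52 = 12 — agrees with the log.
Step 13: x = (29*12 + 38) mod 52 = 22 — no discrepancy.
The whole run recomputes cleanly — no discrepancies.

no error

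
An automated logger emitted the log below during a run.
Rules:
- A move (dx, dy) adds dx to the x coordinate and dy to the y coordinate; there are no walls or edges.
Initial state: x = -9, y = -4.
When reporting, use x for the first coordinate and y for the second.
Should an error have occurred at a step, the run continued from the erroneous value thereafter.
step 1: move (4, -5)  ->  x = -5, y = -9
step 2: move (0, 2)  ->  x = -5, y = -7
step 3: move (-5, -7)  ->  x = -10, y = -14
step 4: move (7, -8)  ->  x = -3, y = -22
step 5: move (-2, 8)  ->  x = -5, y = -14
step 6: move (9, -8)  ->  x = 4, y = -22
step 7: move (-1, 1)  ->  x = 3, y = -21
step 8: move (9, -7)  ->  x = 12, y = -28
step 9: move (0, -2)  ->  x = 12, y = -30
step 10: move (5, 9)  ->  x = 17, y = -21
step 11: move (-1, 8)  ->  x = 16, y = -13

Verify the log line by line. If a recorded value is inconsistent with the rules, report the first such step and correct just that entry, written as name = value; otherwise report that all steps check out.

Recomputing the run from the initial state:
step 1: x = -5, y = -9
step 2: x = -5, y = -7
step 3: x = -10, y = -14
step 4: x = -3, y = -22
step 5: x = -5, y = -14
step 6: x = 4, y = -22
step 7: x = 3, y = -21
step 8: x = 12, y = -28
step 9: x = 12, y = -30
step 10: x = 17, y = -21
step 11: x = 16, y = -13
This matches the log at every step.

no error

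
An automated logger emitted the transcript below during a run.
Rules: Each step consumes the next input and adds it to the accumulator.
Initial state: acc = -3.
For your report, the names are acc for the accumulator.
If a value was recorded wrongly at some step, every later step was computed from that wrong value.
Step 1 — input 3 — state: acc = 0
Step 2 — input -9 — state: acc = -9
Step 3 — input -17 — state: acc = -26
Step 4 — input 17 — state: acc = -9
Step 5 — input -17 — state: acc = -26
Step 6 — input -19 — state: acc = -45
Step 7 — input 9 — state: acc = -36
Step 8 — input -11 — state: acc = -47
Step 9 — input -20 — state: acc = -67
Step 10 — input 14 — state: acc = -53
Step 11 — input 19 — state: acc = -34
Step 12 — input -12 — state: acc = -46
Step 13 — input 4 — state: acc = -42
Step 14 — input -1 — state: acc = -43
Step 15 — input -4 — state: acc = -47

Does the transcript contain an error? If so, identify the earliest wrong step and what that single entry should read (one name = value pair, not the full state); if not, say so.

Step 1: acc = -3 + 3 = 0 — matches.
Step 2: acc = 0 + -9 = -9 — in agreement.
Step 3: acc = -9 + -17 = -26 — same as recorded.
Step 4: acc = -26 + 17 = -9 — matches.
Step 5: acc = -9 + -17 = -26 — verified.
Step 6: acc = -26 + -19 = -45 — agrees with the transcript.
Step 7: acc = -45 + 9 = -36 — matches.
Step 8: acc = -36 + -11 = -47 — no discrepancy.
Step 9: acc = -47 + -20 = -67 — agrees with the transcript.
Step 10: acc = -67 + 14 = -53 — agrees with the transcript.
Step 11: acc = -53 + 19 = -34 — in agreement.
Step 12: acc = -34 + -12 = -46 — no discrepancy.
Step 13: acc = -46 + 4 = -42 — verified.
Step 14: acc = -42 + -1 = -43 — no discrepancy.
Step 15: acc = -43 + -4 = -47 — verified.
No step deviates from the rules.

no error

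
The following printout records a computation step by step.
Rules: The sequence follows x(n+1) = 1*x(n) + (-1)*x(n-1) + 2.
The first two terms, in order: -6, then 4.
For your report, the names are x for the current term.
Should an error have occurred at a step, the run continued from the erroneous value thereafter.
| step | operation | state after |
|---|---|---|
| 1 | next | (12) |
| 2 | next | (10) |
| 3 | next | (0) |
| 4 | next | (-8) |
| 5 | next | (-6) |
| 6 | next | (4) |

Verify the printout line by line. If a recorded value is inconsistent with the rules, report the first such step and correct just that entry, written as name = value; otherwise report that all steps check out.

1. x = 1*(4) + (-1)*(-6) + (2) = 12 (no discrepancy)
2. x = 1*(12) + (-1)*(4) + (2) = 10 (same as recorded)
3. x = 1*(10) + (-1)*(12) + (2) = 0 (verified)
4. x = 1*(0) + (-1)*(10) + (2) = -8 (verified)
5. x = 1*(-8) + (-1)*(0) + (2) = -6 (verified)
6. x = 1*(-6) + (-1)*(-8) + (2) = 4 (no discrepancy)
Every step is consistent.

no error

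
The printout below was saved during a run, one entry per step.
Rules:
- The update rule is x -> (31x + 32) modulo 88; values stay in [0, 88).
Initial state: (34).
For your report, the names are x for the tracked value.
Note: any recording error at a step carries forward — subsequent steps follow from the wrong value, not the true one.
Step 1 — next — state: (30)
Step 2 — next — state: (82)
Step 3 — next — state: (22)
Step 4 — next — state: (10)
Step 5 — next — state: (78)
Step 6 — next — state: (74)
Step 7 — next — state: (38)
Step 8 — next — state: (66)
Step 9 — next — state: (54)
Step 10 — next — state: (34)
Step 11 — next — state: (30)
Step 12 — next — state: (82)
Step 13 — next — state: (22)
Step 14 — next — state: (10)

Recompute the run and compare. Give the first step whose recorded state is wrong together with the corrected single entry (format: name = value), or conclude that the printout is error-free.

no error

Recomputing the run from the initial state:
step 1: x = 30
step 2: x = 82
step 3: x = 22
step 4: x = 10
step 5: x = 78
step 6: x = 74
step 7: x = 38
step 8: x = 66
step 9: x = 54
step 10: x = 34
step 11: x = 30
step 12: x = 82
step 13: x = 22
step 14: x = 10
This matches the printout at every step.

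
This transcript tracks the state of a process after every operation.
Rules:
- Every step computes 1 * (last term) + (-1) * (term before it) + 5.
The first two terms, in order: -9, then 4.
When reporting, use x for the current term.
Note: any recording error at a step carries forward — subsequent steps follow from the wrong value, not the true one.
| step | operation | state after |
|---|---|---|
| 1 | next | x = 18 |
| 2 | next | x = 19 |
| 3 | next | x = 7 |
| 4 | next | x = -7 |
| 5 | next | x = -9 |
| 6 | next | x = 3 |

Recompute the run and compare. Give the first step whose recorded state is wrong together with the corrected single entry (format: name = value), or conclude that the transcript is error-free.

step 1: x = 1*(4) + (-1)*(-9) + (5) = 18 -> same as recorded
step 2: x = 1*(18) + (-1)*(4) + (5) = 19 -> verified
step 3: x = 1*(19) + (-1)*(18) + (5) = 6 -> not what was recorded
First incorrect step: 3; the correct value is x = 6.

step 3, x = 6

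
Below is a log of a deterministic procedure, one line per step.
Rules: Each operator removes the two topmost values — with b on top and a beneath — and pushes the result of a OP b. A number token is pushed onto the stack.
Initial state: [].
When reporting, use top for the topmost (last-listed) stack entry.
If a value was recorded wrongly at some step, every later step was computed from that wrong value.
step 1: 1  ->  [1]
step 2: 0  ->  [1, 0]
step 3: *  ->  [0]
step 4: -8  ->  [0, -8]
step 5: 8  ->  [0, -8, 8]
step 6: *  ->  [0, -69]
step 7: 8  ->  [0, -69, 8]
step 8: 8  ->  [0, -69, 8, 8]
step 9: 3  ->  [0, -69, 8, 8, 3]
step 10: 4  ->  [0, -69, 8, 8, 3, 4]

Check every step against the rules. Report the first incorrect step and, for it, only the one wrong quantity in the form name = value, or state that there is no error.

step 6, top = -64

Step 1: push 1: top = 1 — same as recorded.
Step 2: push 0: top = 0 — consistent with the log.
Step 3: 1 * 0 = 0 — no discrepancy.
Step 4: push -8: top = -8 — in agreement.
Step 5: push 8: top = 8 — agrees with the log.
Step 6: -8 * 8 = -64 — the recorded entry deviates here.
The audit stops at step 6: the recorded entry is wrong and should be top = -64.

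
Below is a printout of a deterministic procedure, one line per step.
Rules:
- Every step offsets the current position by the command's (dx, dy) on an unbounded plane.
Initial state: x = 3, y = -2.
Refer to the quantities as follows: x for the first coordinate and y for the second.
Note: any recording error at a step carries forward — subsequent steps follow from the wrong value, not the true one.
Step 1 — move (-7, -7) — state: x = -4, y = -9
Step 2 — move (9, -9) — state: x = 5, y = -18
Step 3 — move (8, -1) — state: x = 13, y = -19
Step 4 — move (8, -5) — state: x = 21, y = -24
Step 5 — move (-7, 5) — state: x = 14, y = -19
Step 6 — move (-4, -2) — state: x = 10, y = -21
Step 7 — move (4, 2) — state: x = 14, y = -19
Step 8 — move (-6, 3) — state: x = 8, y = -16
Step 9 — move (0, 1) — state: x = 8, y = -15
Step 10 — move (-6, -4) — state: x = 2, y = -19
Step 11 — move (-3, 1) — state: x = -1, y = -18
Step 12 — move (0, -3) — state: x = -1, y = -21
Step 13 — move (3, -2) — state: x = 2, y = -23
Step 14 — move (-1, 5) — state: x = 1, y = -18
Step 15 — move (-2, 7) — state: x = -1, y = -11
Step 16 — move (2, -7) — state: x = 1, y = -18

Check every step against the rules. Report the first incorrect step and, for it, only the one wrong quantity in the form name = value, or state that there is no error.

no error

Step 1: x = 3 + (-7) = -4, y = -2 + (-7) = -9 — matches.
Step 2: x = -4 + (9) = 5, y = -9 + (-9) = -18 — consistent with the printout.
Step 3: x = 5 + (8) = 13, y = -18 + (-1) = -19 — agrees with the printout.
Step 4: x = 13 + (8) = 21, y = -19 + (-5) = -24 — same as recorded.
Step 5: x = 21 + (-7) = 14, y = -24 + (5) = -19 — in agreement.
Step 6: x = 14 + (-4) = 10, y = -19 + (-2) = -21 — consistent with the printout.
Step 7: x = 10 + (4) = 14, y = -21 + (2) = -19 — exactly as logged.
Step 8: x = 14 + (-6) = 8, y = -19 + (3) = -16 — in agreement.
Step 9: x = 8 + (0) = 8, y = -16 + (1) = -15 — in agreement.
Step 10: x = 8 + (-6) = 2, y = -15 + (-4) = -19 — same as recorded.
Step 11: x = 2 + (-3) = -1, y = -19 + (1) = -18 — agrees with the printout.
Step 12: x = -1 + (0) = -1, y = -18 + (-3) = -21 — confirmed correct.
Step 13: x = -1 + (3) = 2, y = -21 + (-2) = -23 — confirmed correct.
Step 14: x = 2 + (-1) = 1, y = -23 + (5) = -18 — verified.
Step 15: x = 1 + (-2) = -1, y = -18 + (7) = -11 — exactly as logged.
Step 16: x = -1 + (2) = 1, y = -11 + (-7) = -18 — confirmed correct.
No step deviates from the rules.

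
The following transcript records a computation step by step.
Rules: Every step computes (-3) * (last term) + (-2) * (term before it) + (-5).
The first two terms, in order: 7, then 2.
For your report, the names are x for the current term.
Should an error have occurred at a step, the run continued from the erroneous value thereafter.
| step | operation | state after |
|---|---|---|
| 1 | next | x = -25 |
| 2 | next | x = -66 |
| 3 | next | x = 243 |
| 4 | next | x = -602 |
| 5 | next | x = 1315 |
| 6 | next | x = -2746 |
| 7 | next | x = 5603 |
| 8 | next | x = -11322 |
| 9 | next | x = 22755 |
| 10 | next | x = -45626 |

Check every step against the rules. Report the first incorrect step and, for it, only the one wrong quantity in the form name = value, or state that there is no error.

Recomputing the run from the initial state:
step 1: x = -25
step 2: x = 66
step 3: x = -153
step 4: x = 322
step 5: x = -665
step 6: x = 1346
step 7: x = -2713
step 8: x = 5442
step 9: x = -10905
step 10: x = 21826
The first disagreement with the transcript is at step 2, where the value should be x = 66.

step 2, x = 66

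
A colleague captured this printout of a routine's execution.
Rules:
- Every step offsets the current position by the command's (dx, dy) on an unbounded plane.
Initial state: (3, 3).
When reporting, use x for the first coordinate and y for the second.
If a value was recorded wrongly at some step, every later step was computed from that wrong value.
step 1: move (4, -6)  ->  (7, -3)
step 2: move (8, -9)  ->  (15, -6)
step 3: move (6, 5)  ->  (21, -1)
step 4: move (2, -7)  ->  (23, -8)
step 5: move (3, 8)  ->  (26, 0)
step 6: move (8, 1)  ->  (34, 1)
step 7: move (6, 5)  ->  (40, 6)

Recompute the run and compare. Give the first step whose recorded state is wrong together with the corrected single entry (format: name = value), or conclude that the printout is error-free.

step 2, y = -12

Step 1: x = 3 + (4) = 7, y = 3 + (-6) = -3 — agrees with the printout.
Step 2: x = 7 + (8) = 15, y = -3 + (-9) = -12 — the printout has a different value.
Conclusion: step 2 carries the first error; the entry should be y = -12.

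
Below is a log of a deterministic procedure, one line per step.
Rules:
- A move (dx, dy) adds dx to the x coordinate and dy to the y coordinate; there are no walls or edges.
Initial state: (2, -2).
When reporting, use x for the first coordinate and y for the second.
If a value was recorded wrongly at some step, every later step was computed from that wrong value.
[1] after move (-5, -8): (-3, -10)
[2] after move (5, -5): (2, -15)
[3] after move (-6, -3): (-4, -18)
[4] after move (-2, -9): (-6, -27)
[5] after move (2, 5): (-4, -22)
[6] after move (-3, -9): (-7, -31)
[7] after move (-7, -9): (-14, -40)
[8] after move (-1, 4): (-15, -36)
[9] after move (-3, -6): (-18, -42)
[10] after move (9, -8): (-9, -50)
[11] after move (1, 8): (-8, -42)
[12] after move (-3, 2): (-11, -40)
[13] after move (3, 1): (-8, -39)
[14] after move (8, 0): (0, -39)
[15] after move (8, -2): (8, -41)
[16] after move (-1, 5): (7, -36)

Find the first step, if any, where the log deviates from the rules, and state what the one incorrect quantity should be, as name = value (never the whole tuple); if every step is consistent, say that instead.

no error

step 1: x = 2 + (-5) = -3, y = -2 + (-8) = -10 -> exactly as logged
step 2: x = -3 + (5) = 2, y = -10 + (-5) = -15 -> in agreement
step 3: x = 2 + (-6) = -4, y = -15 + (-3) = -18 -> no discrepancy
step 4: x = -4 + (-2) = -6, y = -18 + (-9) = -27 -> agrees with the log
step 5: x = -6 + (2) = -4, y = -27 + (5) = -22 -> matches
step 6: x = -4 + (-3) = -7, y = -22 + (-9) = -31 -> checks out
step 7: x = -7 + (-7) = -14, y = -31 + (-9) = -40 -> agrees with the log
step 8: x = -14 + (-1) = -15, y = -40 + (4) = -36 -> confirmed correct
step 9: x = -15 + (-3) = -18, y = -36 + (-6) = -42 -> in agreement
step 10: x = -18 + (9) = -9, y = -42 + (-8) = -50 -> consistent with the log
step 11: x = -9 + (1) = -8, y = -50 + (8) = -42 -> agrees with the log
step 12: x = -8 + (-3) = -11, y = -42 + (2) = -40 -> agrees with the log
step 13: x = -11 + (3) = -8, y = -40 + (1) = -39 -> matches
step 14: x = -8 + (8) = 0, y = -39 + (0) = -39 -> agrees with the log
step 15: x = 0 + (8) = 8, y = -39 + (-2) = -41 -> verified
step 16: x = 8 + (-1) = 7, y = -41 + (5) = -36 -> no discrepancy
Each recorded entry agrees with the recomputation.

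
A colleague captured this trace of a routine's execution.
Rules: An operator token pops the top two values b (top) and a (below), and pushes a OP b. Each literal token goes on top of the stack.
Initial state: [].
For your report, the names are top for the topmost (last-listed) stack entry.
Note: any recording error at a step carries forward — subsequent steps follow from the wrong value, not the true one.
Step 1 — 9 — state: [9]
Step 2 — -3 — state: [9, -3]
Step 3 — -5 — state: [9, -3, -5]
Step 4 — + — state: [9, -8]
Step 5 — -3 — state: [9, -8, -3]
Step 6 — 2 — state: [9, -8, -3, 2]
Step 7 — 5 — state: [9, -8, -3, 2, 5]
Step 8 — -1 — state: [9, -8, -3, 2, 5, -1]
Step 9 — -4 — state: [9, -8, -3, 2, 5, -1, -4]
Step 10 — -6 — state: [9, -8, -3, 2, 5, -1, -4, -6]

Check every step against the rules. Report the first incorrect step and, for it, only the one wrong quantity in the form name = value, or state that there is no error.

no error

Recomputing the run from the initial state:
step 1: [9]
step 2: [9, -3]
step 3: [9, -3, -5]
step 4: [9, -8]
step 5: [9, -8, -3]
step 6: [9, -8, -3, 2]
step 7: [9, -8, -3, 2, 5]
step 8: [9, -8, -3, 2, 5, -1]
step 9: [9, -8, -3, 2, 5, -1, -4]
step 10: [9, -8, -3, 2, 5, -1, -4, -6]
This matches the trace at every step.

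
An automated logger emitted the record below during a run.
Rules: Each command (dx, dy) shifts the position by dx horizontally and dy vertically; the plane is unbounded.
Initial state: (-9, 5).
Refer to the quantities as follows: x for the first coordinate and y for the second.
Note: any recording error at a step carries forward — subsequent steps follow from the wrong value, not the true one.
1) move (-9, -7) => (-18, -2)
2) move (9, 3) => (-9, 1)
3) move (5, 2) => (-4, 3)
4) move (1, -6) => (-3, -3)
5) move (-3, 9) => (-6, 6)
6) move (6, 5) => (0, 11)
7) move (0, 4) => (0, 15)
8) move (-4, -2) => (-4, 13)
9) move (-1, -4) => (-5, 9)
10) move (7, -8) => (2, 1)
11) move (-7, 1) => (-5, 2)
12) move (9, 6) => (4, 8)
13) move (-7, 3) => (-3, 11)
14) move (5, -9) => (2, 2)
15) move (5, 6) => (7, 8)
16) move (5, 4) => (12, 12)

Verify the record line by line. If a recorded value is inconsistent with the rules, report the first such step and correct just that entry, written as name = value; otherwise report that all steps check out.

no error

step 1: x = -9 + (-9) = -18, y = 5 + (-7) = -2 -> consistent with the record
step 2: x = -18 + (9) = -9, y = -2 + (3) = 1 -> no discrepancy
step 3: x = -9 + (5) = -4, y = 1 + (2) = 3 -> verified
step 4: x = -4 + (1) = -3, y = 3 + (-6) = -3 -> no discrepancy
step 5: x = -3 + (-3) = -6, y = -3 + (9) = 6 -> agrees with the record
step 6: x = -6 + (6) = 0, y = 6 + (5) = 11 -> matches
step 7: x = 0 + (0) = 0, y = 11 + (4) = 15 -> consistent with the record
step 8: x = 0 + (-4) = -4, y = 15 + (-2) = 13 -> confirmed correct
step 9: x = -4 + (-1) = -5, y = 13 + (-4) = 9 -> in agreement
step 10: x = -5 + (7) = 2, y = 9 + (-8) = 1 -> checks out
step 11: x = 2 + (-7) = -5, y = 1 + (1) = 2 -> agrees with the record
step 12: x = -5 + (9) = 4, y = 2 + (6) = 8 -> agrees with the record
step 13: x = 4 + (-7) = -3, y = 8 + (3) = 11 -> consistent with the record
step 14: x = -3 + (5) = 2, y = 11 + (-9) = 2 -> no discrepancy
step 15: x = 2 + (5) = 7, y = 2 + (6) = 8 -> exactly as logged
step 16: x = 7 + (5) = 12, y = 8 + (4) = 12 -> matches
All steps check out; nothing to correct.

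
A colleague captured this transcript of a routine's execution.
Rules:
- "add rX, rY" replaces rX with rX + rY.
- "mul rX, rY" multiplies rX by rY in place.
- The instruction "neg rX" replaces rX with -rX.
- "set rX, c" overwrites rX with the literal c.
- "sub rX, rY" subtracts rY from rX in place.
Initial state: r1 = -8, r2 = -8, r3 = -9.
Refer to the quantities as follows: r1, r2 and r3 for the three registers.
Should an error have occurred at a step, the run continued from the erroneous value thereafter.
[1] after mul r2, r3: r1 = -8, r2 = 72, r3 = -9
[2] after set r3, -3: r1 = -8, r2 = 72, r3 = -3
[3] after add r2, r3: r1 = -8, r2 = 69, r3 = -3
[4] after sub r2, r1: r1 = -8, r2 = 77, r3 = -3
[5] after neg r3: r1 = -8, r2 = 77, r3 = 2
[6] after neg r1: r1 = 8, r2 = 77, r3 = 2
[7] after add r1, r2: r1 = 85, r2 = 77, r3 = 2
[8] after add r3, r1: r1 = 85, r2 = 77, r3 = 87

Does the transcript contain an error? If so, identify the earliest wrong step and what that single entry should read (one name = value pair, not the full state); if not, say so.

step 5, r3 = 3

step 1: r2 = -8 * -9 = 72 -> confirmed correct
step 2: r3 = -3 -> agrees with the transcript
step 3: r2 = 72 + -3 = 69 -> no discrepancy
step 4: r2 = 69 - -8 = 77 -> verified
step 5: r3 = -(-3) = 3 -> the recorded entry deviates here
The earliest wrong entry is at step 5: it should read r3 = 3.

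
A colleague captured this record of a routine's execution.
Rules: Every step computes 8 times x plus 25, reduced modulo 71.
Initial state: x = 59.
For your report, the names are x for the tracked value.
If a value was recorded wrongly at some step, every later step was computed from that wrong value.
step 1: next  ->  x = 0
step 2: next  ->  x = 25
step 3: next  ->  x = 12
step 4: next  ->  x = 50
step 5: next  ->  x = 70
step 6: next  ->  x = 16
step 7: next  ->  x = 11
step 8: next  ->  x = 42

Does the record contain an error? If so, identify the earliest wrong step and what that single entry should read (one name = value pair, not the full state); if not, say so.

Recomputing the run from the initial state:
step 1: x = 0
step 2: x = 25
step 3: x = 12
step 4: x = 50
step 5: x = 70
step 6: x = 17
step 7: x = 19
step 8: x = 35
The first disagreement with the record is at step 6, where the value should be x = 17.

step 6, x = 17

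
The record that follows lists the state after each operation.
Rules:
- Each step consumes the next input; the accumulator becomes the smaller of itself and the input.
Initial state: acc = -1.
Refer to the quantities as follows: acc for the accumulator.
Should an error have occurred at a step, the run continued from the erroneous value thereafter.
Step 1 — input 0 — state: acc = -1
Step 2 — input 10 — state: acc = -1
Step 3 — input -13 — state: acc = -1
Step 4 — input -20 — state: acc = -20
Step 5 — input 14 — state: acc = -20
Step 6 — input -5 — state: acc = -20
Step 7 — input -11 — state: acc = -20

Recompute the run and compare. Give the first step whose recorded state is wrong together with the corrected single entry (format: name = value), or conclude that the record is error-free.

Recomputing the run from the initial state:
step 1: acc = -1
step 2: acc = -1
step 3: acc = -13
step 4: acc = -20
step 5: acc = -20
step 6: acc = -20
step 7: acc = -20
The first disagreement with the record is at step 3, where the value should be acc = -13.

step 3, acc = -13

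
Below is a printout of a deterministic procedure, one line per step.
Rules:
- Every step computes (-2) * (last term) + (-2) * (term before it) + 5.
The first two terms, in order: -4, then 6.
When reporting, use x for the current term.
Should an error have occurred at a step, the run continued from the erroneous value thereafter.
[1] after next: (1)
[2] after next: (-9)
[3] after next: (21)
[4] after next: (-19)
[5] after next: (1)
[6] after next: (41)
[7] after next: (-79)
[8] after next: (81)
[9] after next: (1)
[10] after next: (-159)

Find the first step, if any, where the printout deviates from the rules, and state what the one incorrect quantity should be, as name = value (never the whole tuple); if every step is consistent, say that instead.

no error

1. x = -2*(6) + (-2)*(-4) + (5) = 1 (consistent with the printout)
2. x = -2*(1) + (-2)*(6) + (5) = -9 (verified)
3. x = -2*(-9) + (-2)*(1) + (5) = 21 (same as recorded)
4. x = -2*(21) + (-2)*(-9) + (5) = -19 (confirmed correct)
5. x = -2*(-19) + (-2)*(21) + (5) = 1 (same as recorded)
6. x = -2*(1) + (-2)*(-19) + (5) = 41 (agrees with the printout)
7. x = -2*(41) + (-2)*(1) + (5) = -79 (same as recorded)
8. x = -2*(-79) + (-2)*(41) + (5) = 81 (consistent with the printout)
9. x = -2*(81) + (-2)*(-79) + (5) = 1 (same as recorded)
10. x = -2*(1) + (-2)*(81) + (5) = -159 (in agreement)
No step deviates from the rules.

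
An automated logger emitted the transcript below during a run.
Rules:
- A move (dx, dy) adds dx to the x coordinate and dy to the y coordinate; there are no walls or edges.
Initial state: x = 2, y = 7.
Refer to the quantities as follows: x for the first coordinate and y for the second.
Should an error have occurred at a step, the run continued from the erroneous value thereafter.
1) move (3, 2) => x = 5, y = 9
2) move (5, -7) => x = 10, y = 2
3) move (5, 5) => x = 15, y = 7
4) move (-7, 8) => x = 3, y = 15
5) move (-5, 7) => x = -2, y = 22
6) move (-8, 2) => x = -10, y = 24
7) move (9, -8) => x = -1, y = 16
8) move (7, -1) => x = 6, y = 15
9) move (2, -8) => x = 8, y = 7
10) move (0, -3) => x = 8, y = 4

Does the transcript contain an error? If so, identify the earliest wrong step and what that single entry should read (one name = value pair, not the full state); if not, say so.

Recomputing the run from the initial state:
step 1: x = 5, y = 9
step 2: x = 10, y = 2
step 3: x = 15, y = 7
step 4: x = 8, y = 15
step 5: x = 3, y = 22
step 6: x = -5, y = 24
step 7: x = 4, y = 16
step 8: x = 11, y = 15
step 9: x = 13, y = 7
step 10: x = 13, y = 4
The first disagreement with the transcript is at step 4, where the value should be x = 8.

step 4, x = 8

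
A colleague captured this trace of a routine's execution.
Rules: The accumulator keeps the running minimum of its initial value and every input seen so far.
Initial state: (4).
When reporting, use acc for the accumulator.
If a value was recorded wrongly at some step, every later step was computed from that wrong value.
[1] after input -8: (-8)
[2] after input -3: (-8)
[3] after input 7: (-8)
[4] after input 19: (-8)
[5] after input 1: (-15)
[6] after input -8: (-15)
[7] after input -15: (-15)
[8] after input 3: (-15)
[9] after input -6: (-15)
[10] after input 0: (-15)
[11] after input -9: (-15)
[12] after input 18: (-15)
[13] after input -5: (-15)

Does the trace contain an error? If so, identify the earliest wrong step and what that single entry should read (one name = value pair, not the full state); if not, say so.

step 5, acc = -8

step 1: acc = min(4, -8) = -8 -> exactly as logged
step 2: acc = min(-8, -3) = -8 -> agrees with the trace
step 3: acc = min(-8, 7) = -8 -> consistent with the trace
step 4: acc = min(-8, 19) = -8 -> agrees with the trace
step 5: acc = min(-8, 1) = -8 -> not what was recorded
First incorrect step: 5; the correct value is acc = -8.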